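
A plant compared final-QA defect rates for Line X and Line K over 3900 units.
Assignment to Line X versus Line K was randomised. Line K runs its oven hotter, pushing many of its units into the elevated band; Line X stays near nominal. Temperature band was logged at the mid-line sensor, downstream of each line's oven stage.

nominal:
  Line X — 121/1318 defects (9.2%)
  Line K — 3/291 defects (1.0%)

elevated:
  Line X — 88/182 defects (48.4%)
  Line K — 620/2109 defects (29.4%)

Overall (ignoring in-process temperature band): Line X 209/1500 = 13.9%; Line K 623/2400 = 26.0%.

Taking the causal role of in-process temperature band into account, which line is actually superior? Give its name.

Within every in-process temperature band level Line K has the lower rate, yet pooled Line X does — Simpson's reversal.
In-process temperature band is downstream of the line. One should not condition on a consequence of treatment, so the overall rates are the right comparison.
Pooled: Line X 13.9% vs Line K 26.0%; Line X is lower overall.

Line X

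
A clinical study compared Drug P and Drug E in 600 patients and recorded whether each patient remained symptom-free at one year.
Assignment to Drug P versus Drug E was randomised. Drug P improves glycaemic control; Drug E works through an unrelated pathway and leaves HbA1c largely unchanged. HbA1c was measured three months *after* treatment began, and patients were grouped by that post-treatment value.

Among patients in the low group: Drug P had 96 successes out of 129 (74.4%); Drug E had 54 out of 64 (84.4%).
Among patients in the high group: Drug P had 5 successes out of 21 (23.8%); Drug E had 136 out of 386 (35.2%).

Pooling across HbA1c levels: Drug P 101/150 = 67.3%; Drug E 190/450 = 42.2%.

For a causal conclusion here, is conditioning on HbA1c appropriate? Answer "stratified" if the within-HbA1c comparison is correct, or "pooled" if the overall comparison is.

pooled

The distribution of HbA1c is itself part of what the drug does — it is an intermediate outcome. Holding it fixed would remove that part of the effect; the total effect is the pooled difference.
Pooled: Drug P 67.3% vs Drug E 42.2%; Drug P is higher overall.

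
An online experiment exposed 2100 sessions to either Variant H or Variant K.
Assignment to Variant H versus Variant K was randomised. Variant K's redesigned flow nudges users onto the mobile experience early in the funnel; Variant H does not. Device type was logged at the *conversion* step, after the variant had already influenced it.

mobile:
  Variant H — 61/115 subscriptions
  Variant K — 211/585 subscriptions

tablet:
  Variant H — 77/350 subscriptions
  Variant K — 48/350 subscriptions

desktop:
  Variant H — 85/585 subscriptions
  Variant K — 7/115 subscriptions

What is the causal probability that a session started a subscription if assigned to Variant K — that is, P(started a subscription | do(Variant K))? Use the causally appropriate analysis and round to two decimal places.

0.25

Stratifying would compare variants among sessions the variants themselves sorted into device type groups — a form of selection on an intermediate. The unconditioned pooled rates give the total causal effect.
So P(outcome | do(Variant K)) is just the pooled rate for Variant K: 266/1050 = 0.253.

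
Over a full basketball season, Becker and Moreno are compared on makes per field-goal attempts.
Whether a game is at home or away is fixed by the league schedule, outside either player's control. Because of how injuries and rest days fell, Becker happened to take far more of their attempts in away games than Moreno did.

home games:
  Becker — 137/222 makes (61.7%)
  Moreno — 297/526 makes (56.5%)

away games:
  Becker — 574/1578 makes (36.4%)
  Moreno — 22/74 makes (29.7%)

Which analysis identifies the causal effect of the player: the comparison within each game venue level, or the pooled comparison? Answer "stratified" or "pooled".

stratified

Becker is higher inside every game venue stratum but Moreno is higher in aggregate. Whether to stratify depends on how game venue relates to the player.
Game venue is set before the player has any effect — it is not caused by the player — and it independently drives the outcome. That makes it a confounder, so the causal comparison is within game venue levels.
Within each level — home games: 61.7% vs 56.5%; away games: 36.4% vs 29.7% — Becker is higher every time.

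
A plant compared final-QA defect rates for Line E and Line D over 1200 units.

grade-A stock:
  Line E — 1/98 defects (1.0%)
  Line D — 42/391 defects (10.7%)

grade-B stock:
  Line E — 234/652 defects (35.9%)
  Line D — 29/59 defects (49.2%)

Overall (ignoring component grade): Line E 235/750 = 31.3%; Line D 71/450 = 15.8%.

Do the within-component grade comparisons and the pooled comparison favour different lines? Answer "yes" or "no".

Within each component grade level (grade-A stock 1.0% vs 10.7%; grade-B stock 35.9% vs 49.2%), Line E has the lower rate every time. Pooled: 31.3% vs 15.8% — Line D has the lower rate overall. The two comparisons disagree.

yes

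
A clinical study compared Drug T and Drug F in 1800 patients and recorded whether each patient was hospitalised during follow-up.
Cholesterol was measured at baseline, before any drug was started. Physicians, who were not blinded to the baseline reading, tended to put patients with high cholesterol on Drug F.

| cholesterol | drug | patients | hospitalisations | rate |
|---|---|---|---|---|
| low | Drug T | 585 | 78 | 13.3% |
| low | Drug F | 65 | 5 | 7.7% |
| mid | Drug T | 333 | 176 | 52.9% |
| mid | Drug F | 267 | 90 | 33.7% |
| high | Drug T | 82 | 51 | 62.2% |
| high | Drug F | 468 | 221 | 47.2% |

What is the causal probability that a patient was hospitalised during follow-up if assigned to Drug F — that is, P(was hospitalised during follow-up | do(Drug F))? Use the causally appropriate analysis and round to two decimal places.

0.28

The stratified and pooled comparisons disagree (Drug F wins within each cholesterol; Drug T wins overall), so the answer turns on the causal role of cholesterol.
Cholesterol is set before the drug has any effect — it is not caused by the drug — and it independently drives the outcome. That makes it a confounder, so the causal comparison is within cholesterol levels.
Standardising Drug F to the population cholesterol mix: 0.361·5/65 + 0.333·90/267 + 0.306·221/468 = 0.284.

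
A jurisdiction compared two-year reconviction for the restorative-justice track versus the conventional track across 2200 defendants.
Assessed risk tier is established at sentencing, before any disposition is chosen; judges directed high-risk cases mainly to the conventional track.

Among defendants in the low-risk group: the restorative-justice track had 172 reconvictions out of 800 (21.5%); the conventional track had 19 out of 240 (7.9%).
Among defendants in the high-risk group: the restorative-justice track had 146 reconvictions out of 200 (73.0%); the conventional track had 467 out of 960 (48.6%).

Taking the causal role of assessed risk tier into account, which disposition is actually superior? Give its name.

The assessed risk tier-specific comparison favours the conventional track throughout, but the pooled figures favour the restorative-justice track. The question is whether to condition on assessed risk tier.
Nothing the disposition does changes assessed risk tier; the imbalance is an allocation artefact. With assessed risk tier also predicting the outcome, the pooled figure is confounded, and the within-stratum comparison is the causal one.
Within each level — low-risk: 21.5% vs 7.9%; high-risk: 73.0% vs 48.6% — the conventional track is lower every time.

the conventional track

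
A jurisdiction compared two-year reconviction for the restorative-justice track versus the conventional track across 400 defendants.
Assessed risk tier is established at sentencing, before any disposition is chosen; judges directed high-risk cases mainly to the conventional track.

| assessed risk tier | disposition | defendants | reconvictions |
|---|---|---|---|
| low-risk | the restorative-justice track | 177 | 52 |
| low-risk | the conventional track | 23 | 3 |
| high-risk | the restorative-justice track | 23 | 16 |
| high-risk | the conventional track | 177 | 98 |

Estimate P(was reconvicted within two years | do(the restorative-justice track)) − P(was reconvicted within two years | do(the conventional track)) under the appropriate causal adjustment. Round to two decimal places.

+0.15

The assessed risk tier-specific comparison favours the conventional track throughout, but the pooled figures favour the restorative-justice track. The question is whether to condition on assessed risk tier.
Assessed risk tier differs across dispositions for reasons unrelated to any effect of the disposition itself, and it separately predicts the outcome — a classic confounder. We must compare within assessed risk tier levels.
Adjusting over the population distribution of assessed risk tier: 0.500·(0.294−0.130) + 0.500·(0.696−0.554) = +0.153.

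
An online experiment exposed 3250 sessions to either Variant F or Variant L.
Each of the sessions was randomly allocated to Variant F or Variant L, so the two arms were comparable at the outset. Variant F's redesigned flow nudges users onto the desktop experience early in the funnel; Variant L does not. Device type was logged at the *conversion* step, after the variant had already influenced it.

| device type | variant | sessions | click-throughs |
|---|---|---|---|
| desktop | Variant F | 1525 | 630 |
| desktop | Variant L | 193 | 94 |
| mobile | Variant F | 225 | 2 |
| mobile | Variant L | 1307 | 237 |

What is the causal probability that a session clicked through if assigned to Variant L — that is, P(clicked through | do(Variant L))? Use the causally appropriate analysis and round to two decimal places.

0.22

Within every device type level Variant L has the higher rate, yet pooled Variant F does — Simpson's reversal.
Device type here is a post-treatment variable shaped by the variant; conditioning on it would introduce bias rather than remove it. The overall comparison is the causal one.
So P(outcome | do(Variant L)) is just the pooled rate for Variant L: 331/1500 = 0.221.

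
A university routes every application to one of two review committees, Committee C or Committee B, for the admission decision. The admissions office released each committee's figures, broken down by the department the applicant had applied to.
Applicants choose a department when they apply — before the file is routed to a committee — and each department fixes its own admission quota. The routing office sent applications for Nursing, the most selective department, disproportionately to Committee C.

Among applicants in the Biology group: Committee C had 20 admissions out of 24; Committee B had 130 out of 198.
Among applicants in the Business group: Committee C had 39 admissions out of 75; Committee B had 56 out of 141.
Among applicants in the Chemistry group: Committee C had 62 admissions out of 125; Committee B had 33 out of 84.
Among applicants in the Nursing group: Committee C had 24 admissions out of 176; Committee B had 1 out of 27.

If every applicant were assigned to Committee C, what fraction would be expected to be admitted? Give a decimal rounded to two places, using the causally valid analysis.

0.50

Department satisfies the back-door criterion: it is not a descendant of the review committee, and it blocks the spurious path from review committee to outcome. Adjusting for it (i.e., using the within-department rates) gives the causal effect.
Standardising Committee C to the population department mix: 0.261·20/24 + 0.254·39/75 + 0.246·62/125 + 0.239·24/176 = 0.504.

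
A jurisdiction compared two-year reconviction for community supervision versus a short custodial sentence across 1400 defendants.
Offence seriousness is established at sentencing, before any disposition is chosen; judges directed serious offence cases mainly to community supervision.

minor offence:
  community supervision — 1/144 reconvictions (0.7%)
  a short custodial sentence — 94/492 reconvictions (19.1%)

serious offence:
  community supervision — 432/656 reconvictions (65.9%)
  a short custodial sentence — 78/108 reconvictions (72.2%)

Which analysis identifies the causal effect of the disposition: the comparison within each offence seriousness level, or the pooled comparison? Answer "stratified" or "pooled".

stratified

The stratified and pooled comparisons disagree (community supervision wins within each offence seriousness; a short custodial sentence wins overall), so the answer turns on the causal role of offence seriousness.
Nothing the disposition does changes offence seriousness; the imbalance is an allocation artefact. With offence seriousness also predicting the outcome, the pooled figure is confounded, and the within-stratum comparison is the causal one.
Within each level — minor offence: 0.7% vs 19.1%; serious offence: 65.9% vs 72.2% — community supervision is lower every time.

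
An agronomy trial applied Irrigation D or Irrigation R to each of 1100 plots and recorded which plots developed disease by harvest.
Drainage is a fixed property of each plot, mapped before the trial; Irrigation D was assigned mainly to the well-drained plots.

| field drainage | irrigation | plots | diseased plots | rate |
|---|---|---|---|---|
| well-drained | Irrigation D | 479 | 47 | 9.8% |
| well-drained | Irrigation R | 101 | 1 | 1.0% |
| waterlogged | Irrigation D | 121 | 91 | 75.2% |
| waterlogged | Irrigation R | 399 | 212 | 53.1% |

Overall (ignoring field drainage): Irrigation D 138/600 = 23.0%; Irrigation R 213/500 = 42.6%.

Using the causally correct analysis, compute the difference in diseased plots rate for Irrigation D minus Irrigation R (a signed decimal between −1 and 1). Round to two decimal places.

+0.15

The field drainage-specific comparison favours Irrigation R throughout, but the pooled figures favour Irrigation D. The question is whether to condition on field drainage.
Nothing the irrigation does changes field drainage; the imbalance is an allocation artefact. With field drainage also predicting the outcome, the pooled figure is confounded, and the within-stratum comparison is the causal one.
Adjusting over the population distribution of field drainage: 0.527·(0.098−0.010) + 0.473·(0.752−0.531) = +0.151.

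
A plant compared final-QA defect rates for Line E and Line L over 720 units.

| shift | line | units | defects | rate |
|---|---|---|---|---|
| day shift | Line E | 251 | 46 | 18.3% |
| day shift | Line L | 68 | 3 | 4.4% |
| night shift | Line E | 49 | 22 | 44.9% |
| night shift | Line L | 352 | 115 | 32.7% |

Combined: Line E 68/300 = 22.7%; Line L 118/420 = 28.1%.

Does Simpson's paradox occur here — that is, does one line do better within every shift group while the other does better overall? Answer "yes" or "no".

yes

Within each shift level (day shift 18.3% vs 4.4%; night shift 44.9% vs 32.7%), Line L has the lower rate every time. Pooled: 22.7% vs 28.1% — Line E has the lower rate overall. The two comparisons disagree.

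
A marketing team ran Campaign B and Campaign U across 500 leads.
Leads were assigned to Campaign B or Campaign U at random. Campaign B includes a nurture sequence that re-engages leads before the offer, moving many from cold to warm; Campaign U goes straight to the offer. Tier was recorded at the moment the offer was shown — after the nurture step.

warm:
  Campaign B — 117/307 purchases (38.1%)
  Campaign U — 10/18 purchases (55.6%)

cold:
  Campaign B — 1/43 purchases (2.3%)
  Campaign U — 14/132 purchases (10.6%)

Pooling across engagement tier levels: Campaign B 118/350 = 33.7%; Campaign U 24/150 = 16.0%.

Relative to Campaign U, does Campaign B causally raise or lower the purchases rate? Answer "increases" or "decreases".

increases

Engagement tier here is a post-treatment variable shaped by the campaign; conditioning on it would introduce bias rather than remove it. The overall comparison is the causal one.
Pooled: Campaign B 33.7% vs Campaign U 16.0%; Campaign B is higher overall.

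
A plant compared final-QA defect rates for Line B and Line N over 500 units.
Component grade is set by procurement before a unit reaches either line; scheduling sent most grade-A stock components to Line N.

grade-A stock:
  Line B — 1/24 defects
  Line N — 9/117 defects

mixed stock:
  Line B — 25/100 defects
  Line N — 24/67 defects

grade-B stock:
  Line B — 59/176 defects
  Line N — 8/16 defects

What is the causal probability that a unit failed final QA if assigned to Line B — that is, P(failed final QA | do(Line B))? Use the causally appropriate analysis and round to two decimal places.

0.22

Since component grade is a pre-existing factor (not a product of the line) and it affects the outcome on its own, it is a confounder. The stratified rates, not the pooled rate, identify the causal effect.
Standardising Line B to the population component grade mix: 0.282·1/24 + 0.334·25/100 + 0.384·59/176 = 0.224.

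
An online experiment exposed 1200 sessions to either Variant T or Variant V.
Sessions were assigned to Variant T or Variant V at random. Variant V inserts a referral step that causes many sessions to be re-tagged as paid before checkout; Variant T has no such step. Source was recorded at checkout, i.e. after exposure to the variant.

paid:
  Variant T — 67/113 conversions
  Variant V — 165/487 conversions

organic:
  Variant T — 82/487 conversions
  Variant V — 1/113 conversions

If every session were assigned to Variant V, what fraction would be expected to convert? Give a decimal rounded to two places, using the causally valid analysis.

0.28

The stratified and pooled comparisons disagree (Variant T wins within each traffic source; Variant V wins overall), so the answer turns on the causal role of traffic source.
Traffic source is downstream of the variant. One should not condition on a consequence of treatment, so the overall rates are the right comparison.
So P(outcome | do(Variant V)) is just the pooled rate for Variant V: 166/600 = 0.277.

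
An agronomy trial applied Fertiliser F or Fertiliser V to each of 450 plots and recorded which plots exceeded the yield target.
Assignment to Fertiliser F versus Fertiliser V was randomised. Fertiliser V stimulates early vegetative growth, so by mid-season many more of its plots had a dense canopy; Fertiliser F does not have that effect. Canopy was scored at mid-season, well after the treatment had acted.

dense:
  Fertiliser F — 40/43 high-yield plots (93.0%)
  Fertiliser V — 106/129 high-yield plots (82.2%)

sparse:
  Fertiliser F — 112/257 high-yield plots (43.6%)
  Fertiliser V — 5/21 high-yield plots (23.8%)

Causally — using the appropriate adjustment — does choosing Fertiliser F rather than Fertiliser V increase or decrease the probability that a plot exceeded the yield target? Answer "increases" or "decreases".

decreases

Within every mid-season canopy level Fertiliser F has the higher rate, yet pooled Fertiliser V does — Simpson's reversal.
Mid-season canopy here is a post-treatment variable shaped by the fertiliser; conditioning on it would introduce bias rather than remove it. The overall comparison is the causal one.
Pooled: Fertiliser F 50.7% vs Fertiliser V 74.0%; Fertiliser V is higher overall.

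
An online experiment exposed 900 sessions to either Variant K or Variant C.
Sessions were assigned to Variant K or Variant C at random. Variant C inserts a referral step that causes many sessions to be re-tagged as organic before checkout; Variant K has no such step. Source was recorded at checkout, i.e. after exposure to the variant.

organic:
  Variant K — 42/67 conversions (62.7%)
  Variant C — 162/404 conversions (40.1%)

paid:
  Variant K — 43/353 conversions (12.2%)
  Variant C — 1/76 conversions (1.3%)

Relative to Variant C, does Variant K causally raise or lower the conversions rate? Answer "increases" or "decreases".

decreases

Because the variant influences traffic source, traffic source is a post-treatment mediator, not a confounder. Stratifying on it would bias the estimate; the causal effect is the crude pooled difference.
Pooled: Variant K 20.2% vs Variant C 34.0%; Variant C is higher overall.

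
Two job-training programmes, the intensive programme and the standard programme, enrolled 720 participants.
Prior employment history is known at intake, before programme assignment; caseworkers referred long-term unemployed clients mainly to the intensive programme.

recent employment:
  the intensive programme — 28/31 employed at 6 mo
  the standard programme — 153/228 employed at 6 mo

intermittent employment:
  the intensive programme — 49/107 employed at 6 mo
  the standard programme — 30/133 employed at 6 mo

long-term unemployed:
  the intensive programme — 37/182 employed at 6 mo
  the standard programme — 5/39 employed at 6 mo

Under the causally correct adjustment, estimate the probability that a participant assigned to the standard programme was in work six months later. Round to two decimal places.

the intensive programme is higher inside every prior employment history stratum but the standard programme is higher in aggregate. Whether to stratify depends on how prior employment history relates to the programme.
Since prior employment history is a pre-existing factor (not a product of the programme) and it affects the outcome on its own, it is a confounder. The stratified rates, not the pooled rate, identify the causal effect.
Standardising the standard programme to the population prior employment history mix: 0.360·153/228 + 0.333·30/133 + 0.307·5/39 = 0.356.

0.36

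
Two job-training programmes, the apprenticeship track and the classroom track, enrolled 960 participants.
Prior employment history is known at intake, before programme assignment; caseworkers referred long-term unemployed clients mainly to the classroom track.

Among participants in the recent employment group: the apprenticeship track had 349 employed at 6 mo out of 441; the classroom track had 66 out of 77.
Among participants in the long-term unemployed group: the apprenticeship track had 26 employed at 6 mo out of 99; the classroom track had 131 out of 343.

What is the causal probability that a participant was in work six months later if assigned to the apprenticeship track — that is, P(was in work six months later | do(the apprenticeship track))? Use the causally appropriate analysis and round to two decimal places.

Within every prior employment history level the classroom track has the higher rate, yet pooled the apprenticeship track does — Simpson's reversal.
Prior employment history is set before the programme has any effect — it is not caused by the programme — and it independently drives the outcome. That makes it a confounder, so the causal comparison is within prior employment history levels.
Standardising the apprenticeship track to the population prior employment history mix: 0.540·349/441 + 0.460·26/99 = 0.548.

0.55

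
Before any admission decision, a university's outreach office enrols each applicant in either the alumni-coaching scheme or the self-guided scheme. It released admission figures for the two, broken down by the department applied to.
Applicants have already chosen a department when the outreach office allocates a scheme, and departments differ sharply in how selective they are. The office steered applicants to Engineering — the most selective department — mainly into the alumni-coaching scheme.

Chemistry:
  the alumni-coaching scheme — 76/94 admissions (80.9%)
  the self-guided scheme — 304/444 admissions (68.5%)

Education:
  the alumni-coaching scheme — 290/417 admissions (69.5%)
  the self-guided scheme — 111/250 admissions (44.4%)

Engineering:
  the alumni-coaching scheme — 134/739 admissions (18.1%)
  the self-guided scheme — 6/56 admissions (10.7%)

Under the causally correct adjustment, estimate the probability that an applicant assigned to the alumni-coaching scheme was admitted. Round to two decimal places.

0.52

Department differs across outreach schemes for reasons unrelated to any effect of the outreach scheme itself, and it separately predicts the outcome — a classic confounder. We must compare within department levels.
Standardising the alumni-coaching scheme to the population department mix: 0.269·76/94 + 0.334·290/417 + 0.398·134/739 = 0.521.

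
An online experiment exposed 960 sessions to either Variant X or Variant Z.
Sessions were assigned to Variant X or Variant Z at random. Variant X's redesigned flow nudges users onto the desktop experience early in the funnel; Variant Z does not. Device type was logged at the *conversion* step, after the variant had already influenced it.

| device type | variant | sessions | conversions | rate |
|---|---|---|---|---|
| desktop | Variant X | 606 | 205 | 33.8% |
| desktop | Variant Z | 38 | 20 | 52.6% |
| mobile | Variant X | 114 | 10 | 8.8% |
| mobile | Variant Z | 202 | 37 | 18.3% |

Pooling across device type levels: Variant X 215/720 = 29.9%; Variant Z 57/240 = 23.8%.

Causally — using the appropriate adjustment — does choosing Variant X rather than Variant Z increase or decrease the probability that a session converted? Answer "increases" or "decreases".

increases

Within every device type level Variant Z has the higher rate, yet pooled Variant X does — Simpson's reversal.
Stratifying would compare variants among sessions the variants themselves sorted into device type groups — a form of selection on an intermediate. The unconditioned pooled rates give the total causal effect.
Pooled: Variant X 29.9% vs Variant Z 23.8%; Variant X is higher overall.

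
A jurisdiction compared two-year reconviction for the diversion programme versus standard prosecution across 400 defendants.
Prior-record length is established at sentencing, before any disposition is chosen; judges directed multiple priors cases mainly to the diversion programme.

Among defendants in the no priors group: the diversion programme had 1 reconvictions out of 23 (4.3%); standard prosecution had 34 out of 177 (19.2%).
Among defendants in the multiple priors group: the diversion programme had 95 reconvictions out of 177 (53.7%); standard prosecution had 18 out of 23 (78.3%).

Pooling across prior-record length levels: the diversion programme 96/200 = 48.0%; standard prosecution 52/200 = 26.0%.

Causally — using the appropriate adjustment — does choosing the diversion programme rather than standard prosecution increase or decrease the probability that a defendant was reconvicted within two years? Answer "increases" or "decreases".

The stratified and pooled comparisons disagree (the diversion programme wins within each prior-record length; standard prosecution wins overall), so the answer turns on the causal role of prior-record length.
Prior-record length satisfies the back-door criterion: it is not a descendant of the disposition, and it blocks the spurious path from disposition to outcome. Adjusting for it (i.e., using the within-prior-record length rates) gives the causal effect.
Within each level — no priors: 4.3% vs 19.2%; multiple priors: 53.7% vs 78.3% — the diversion programme is lower every time.

decreases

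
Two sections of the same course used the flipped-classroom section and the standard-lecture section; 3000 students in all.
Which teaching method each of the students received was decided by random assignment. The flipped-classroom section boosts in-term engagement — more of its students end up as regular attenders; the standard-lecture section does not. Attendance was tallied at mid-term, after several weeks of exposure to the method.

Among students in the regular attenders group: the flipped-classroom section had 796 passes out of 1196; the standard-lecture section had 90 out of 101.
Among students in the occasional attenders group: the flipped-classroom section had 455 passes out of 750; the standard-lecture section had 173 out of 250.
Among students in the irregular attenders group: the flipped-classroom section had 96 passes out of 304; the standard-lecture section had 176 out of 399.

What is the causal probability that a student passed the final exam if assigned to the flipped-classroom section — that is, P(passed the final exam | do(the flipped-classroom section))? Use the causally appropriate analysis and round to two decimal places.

The distribution of mid-term attendance is itself part of what the teaching method does — it is an intermediate outcome. Holding it fixed would remove that part of the effect; the total effect is the pooled difference.
So P(outcome | do(the flipped-classroom section)) is just the pooled rate for the flipped-classroom section: 1347/2250 = 0.599.

0.60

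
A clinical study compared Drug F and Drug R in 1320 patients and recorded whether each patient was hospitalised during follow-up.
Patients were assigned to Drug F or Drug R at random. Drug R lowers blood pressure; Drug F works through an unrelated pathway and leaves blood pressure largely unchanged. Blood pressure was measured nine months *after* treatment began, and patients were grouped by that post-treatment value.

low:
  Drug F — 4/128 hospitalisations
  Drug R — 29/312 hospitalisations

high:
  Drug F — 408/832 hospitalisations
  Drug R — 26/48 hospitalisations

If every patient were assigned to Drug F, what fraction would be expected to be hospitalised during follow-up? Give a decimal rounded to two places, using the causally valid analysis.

0.43

Within every blood pressure level Drug F has the lower rate, yet pooled Drug R does — Simpson's reversal.
Stratifying would compare drugs among patients the drugs themselves sorted into blood pressure groups — a form of selection on an intermediate. The unconditioned pooled rates give the total causal effect.
So P(outcome | do(Drug F)) is just the pooled rate for Drug F: 412/960 = 0.429.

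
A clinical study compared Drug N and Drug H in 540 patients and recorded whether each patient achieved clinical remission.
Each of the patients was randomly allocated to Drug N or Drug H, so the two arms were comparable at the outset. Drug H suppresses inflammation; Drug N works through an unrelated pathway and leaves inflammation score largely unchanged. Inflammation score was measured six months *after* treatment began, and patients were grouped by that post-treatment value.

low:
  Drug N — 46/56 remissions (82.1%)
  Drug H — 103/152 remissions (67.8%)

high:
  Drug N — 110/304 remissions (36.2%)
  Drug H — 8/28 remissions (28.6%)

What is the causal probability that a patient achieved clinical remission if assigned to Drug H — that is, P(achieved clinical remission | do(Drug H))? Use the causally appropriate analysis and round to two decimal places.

Drug N is higher inside every inflammation score stratum but Drug H is higher in aggregate. Whether to stratify depends on how inflammation score relates to the drug.
Inflammation score is downstream of the drug. One should not condition on a consequence of treatment, so the overall rates are the right comparison.
So P(outcome | do(Drug H)) is just the pooled rate for Drug H: 111/180 = 0.617.

0.62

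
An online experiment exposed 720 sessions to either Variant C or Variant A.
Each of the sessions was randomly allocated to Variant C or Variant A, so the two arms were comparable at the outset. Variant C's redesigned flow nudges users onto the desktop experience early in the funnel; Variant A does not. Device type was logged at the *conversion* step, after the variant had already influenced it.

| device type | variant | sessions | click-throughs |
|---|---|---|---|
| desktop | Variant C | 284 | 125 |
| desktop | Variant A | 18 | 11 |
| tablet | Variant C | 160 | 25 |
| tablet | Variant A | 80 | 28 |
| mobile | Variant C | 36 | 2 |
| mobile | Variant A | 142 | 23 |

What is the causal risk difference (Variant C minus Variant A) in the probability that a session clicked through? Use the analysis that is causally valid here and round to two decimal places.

+0.06

The stratified and pooled comparisons disagree (Variant A wins within each device type; Variant C wins overall), so the answer turns on the causal role of device type.
Device type here is a post-treatment variable shaped by the variant; conditioning on it would introduce bias rather than remove it. The overall comparison is the causal one.
The causal difference is the pooled difference: 0.317 − 0.258 = +0.058.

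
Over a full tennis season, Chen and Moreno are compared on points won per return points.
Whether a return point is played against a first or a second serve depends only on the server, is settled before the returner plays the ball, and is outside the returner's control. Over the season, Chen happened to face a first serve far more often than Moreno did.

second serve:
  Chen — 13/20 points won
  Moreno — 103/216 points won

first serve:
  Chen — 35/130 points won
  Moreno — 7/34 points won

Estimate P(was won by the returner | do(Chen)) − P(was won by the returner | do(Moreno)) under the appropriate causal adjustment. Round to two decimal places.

Chen is higher inside every serve type stratum but Moreno is higher in aggregate. Whether to stratify depends on how serve type relates to the player.
Nothing the player does changes serve type; the imbalance is an allocation artefact. With serve type also predicting the outcome, the pooled figure is confounded, and the within-stratum comparison is the causal one.
Adjusting over the population distribution of serve type: 0.590·(0.650−0.477) + 0.410·(0.269−0.206) = +0.128.

+0.13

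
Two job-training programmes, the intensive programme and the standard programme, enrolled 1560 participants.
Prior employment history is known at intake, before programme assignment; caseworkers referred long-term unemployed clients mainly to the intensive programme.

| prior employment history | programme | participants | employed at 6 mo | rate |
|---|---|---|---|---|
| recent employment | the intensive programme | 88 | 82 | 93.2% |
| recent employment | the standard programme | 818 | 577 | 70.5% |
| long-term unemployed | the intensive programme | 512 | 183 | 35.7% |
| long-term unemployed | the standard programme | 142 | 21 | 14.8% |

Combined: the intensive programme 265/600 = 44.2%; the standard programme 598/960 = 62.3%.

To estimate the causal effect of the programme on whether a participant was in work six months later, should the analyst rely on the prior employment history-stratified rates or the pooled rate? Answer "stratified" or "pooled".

stratified

The stratified and pooled comparisons disagree (the intensive programme wins within each prior employment history; the standard programme wins overall), so the answer turns on the causal role of prior employment history.
Since prior employment history is a pre-existing factor (not a product of the programme) and it affects the outcome on its own, it is a confounder. The stratified rates, not the pooled rate, identify the causal effect.
Within each level — recent employment: 93.2% vs 70.5%; long-term unemployed: 35.7% vs 14.8% — the intensive programme is higher every time.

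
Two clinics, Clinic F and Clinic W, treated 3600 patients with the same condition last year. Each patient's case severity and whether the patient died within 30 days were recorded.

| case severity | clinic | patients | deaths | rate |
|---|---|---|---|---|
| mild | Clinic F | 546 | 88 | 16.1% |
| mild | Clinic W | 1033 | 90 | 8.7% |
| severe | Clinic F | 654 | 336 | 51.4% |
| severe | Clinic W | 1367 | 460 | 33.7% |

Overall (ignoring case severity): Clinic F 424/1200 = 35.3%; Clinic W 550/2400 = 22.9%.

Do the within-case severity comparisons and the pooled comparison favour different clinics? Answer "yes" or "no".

Within each case severity level (mild 16.1% vs 8.7%; severe 51.4% vs 33.7%), Clinic W has the lower rate every time. Pooled: 35.3% vs 22.9% — Clinic W has the lower rate overall. They agree.

no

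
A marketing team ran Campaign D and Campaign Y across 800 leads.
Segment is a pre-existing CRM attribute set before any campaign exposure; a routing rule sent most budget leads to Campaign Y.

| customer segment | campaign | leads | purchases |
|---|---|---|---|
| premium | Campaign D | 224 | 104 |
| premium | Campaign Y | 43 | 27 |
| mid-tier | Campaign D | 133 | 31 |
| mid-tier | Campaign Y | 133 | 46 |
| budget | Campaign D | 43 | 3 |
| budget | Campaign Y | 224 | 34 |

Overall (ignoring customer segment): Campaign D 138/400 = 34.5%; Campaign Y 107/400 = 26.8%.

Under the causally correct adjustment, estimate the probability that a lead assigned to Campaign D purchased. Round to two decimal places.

Since customer segment is a pre-existing factor (not a product of the campaign) and it affects the outcome on its own, it is a confounder. The stratified rates, not the pooled rate, identify the causal effect.
Standardising Campaign D to the population customer segment mix: 0.334·104/224 + 0.333·31/133 + 0.334·3/43 = 0.256.

0.26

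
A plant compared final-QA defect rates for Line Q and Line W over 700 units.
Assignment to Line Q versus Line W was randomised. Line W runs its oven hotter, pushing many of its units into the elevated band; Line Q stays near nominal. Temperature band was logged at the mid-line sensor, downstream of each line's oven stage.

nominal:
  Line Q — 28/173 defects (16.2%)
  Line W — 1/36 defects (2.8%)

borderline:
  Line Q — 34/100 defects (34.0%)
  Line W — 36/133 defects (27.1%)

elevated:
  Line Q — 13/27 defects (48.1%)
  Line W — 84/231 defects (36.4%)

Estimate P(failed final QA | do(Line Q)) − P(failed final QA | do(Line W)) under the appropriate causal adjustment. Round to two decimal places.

-0.05

Within every in-process temperature band level Line W has the lower rate, yet pooled Line Q does — Simpson's reversal.
In-process temperature band lies on the pathway line → in-process temperature band → outcome, so adjusting for it blocks the indirect effect. For the total causal effect of line, use the unadjusted pooled rates.
The causal difference is the pooled difference: 0.250 − 0.302 = -0.052.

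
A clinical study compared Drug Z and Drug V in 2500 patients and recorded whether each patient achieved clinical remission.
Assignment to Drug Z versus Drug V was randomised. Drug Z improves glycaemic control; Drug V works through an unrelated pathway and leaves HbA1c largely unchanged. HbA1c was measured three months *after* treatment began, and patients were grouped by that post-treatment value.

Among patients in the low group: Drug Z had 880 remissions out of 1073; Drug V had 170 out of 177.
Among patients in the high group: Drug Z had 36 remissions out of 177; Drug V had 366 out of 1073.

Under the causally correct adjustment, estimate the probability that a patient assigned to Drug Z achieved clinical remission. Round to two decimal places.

The stratified and pooled comparisons disagree (Drug V wins within each HbA1c; Drug Z wins overall), so the answer turns on the causal role of HbA1c.
Stratifying would compare drugs among patients the drugs themselves sorted into HbA1c groups — a form of selection on an intermediate. The unconditioned pooled rates give the total causal effect.
So P(outcome | do(Drug Z)) is just the pooled rate for Drug Z: 916/1250 = 0.733.

0.73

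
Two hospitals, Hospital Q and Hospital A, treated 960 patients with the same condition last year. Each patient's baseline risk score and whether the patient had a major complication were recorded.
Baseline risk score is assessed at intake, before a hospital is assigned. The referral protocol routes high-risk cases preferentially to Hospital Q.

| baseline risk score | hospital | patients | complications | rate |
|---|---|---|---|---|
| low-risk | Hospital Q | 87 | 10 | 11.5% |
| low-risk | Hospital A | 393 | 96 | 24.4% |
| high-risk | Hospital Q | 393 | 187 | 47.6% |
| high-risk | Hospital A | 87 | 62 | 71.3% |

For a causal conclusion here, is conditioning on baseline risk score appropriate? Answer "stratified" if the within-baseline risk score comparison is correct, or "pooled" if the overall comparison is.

stratified

Hospital Q is lower inside every baseline risk score stratum but Hospital A is lower in aggregate. Whether to stratify depends on how baseline risk score relates to the hospital.
Baseline risk score is set before the hospital has any effect — it is not caused by the hospital — and it independently drives the outcome. That makes it a confounder, so the causal comparison is within baseline risk score levels.
Within each level — low-risk: 11.5% vs 24.4%; high-risk: 47.6% vs 71.3% — Hospital Q is lower every time.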